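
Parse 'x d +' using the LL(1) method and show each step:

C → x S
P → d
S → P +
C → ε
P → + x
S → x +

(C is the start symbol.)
LL(1) parsing maintains a stack (initially the start symbol over $) and the input. At each step: if the stack top is a terminal, match it against the current input token; if it is a non-terminal N, replace it with the RHS of M[N, lookahead] (the unique production whose predict set contains the lookahead).

Stack is shown with the top on the left.

Stack  Input    Action
----------------------
C $    x d + $  output C → x S
x S $  x d + $  match 'x'
S $    d + $    output S → P +
P + $  d + $    output P → d
d + $  d + $    match 'd'
+ $    + $      match '+'
$      $        accept

The string is accepted.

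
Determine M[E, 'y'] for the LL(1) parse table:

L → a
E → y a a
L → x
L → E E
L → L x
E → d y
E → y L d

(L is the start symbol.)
E → y a a, E → y L d

To find M[E, 'y'], we find productions for E where 'y' is in the predict set (PREDICT(N → α) = (FIRST(α) \ {ε}) ∪ (FOLLOW(N) if α ⇒* ε)).

E → y a a: PREDICT = { 'y' }
  'y' is in predict set, so this production goes in M[E, 'y']
E → d y: PREDICT = { 'd' }
E → y L d: PREDICT = { 'y' }
  'y' is in predict set, so this production goes in M[E, 'y']

M[E, 'y'] = E → y a a, E → y L d  (a multiply-defined cell — the grammar is not LL(1))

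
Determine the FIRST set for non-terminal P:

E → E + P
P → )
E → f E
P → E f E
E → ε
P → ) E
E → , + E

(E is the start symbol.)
FIRST sets of the other non-terminals involved (by the same procedure, iterated to a fixed point):
  FIRST(E) = { '+', ',', 'f', ε }

From P → ):
  - ')' is a terminal: add ')' and stop
From P → E f E:
  - E is a non-terminal: add FIRST(E) \ {ε} = { '+', ',', 'f' }
    E is nullable, so continue to the next symbol
  - f is a terminal: add 'f' and stop
From P → ) E:
  - ')' is a terminal: add ')' and stop

Collecting: FIRST(P) = { ')', '+', ',', 'f' }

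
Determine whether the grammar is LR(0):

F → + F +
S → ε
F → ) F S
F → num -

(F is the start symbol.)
Yes, the grammar is LR(0)

A grammar is LR(0) if no state in the canonical LR(0) collection has:
  - both a shift item (dot before a terminal) and a complete item (shift-reduce conflict), or
  - two or more complete items (reduce-reduce conflict; the accept item [F' → F .] counts as a complete item here).

Augment with F' → F and build the canonical LR(0) collection (I0 = CLOSURE({[F' → . F]}), then GOTO on every symbol after a dot until no new states appear). It has 10 states:
  I0: { [F → . ) F S], [F → . + F +], [F → . num -], [F' → . F] }  — shift
  I1: { [F → ) . F S], [F → . ) F S], [F → . + F +], [F → . num -] }  — shift
  I2: { [F → + . F +], [F → . ) F S], [F → . + F +], [F → . num -] }  — shift
  I3: { [F' → F .] }  — accept
  I4: { [F → num . -] }  — shift
  I5: { [F → num - .] }  — reduce
  I6: { [F → + F . +] }  — shift
  I7: { [F → + F + .] }  — reduce
  I8: { [F → ) F . S], [S → .] }  — reduce
  I9: { [F → ) F S .] }  — reduce

Every state is either a pure shift/goto state or contains exactly one complete item and nothing to shift — no conflicts. The grammar is LR(0).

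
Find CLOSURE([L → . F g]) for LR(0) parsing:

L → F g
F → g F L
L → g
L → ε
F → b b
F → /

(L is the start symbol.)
{ [F → . /], [F → . b b], [F → . g F L], [L → . F g] }

To compute CLOSURE, for each item [A → α.Bβ] where B is a non-terminal, add [B → .γ] for all productions B → γ; repeat for the newly added items until nothing changes.

Start with: [L → . F g]
  [L → . F g] has the dot before F: add [F → . g F L], [F → . b b], [F → . /]
No further items can be added.

CLOSURE = { [F → . /], [F → . b b], [F → . g F L], [L → . F g] }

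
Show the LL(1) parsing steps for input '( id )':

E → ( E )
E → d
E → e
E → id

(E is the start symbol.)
Stack is shown with the top on the left.

Stack    Input     Action
-------------------------
E $      ( id ) $  output E → ( E )
( E ) $  ( id ) $  match '('
E ) $    id ) $    output E → id
id ) $   id ) $    match 'id'
) $      ) $       match ')'
$        $         accept

The string is accepted.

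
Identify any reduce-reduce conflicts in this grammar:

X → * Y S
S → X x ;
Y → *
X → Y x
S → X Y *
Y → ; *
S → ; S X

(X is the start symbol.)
Yes — I16: [Y → * .] vs [Y → ; * .]

Augment with X' → X and build the canonical LR(0) collection (I0 = CLOSURE({[X' → . X]}), then GOTO on every symbol after a dot until no new states appear). It has 19 states:
  I0: { [X → . * Y S], [X → . Y x], [X' → . X], [Y → . *], [Y → . ; *] }  — shift
  I1: { [X → * . Y S], [Y → * .], [Y → . *], [Y → . ; *] }  — shift, reduce
  I2: { [Y → ; . *] }  — shift
  I3: { [X' → X .] }  — accept
  I4: { [X → Y . x] }  — shift
  I5: { [X → Y x .] }  — reduce
  I6: { [Y → ; * .] }  — reduce
  I7: { [Y → * .] }  — reduce
  I8: { [S → . ; S X], [S → . X Y *], [S → . X x ;], [X → * Y . S], [X → . * Y S], [X → . Y x], [Y → . *], [Y → . ; *] }  — shift
  I9: { [S → . ; S X], [S → . X Y *], [S → . X x ;], [S → ; . S X], [X → . * Y S], [X → . Y x], [Y → . *], [Y → . ; *], [Y → ; . *] }  — shift
  I10: { [X → * Y S .] }  — reduce
  I11: { [S → X . Y *], [S → X . x ;], [Y → . *], [Y → . ; *] }  — shift
  I12: { [S → X Y . *] }  — shift
  I13: { [S → X x . ;] }  — shift
  I14: { [S → X x ; .] }  — reduce
  I15: { [S → X Y * .] }  — reduce
  I16: { [X → * . Y S], [Y → * .], [Y → . *], [Y → . ; *], [Y → ; * .] }  — shift, 2 reduces
  I17: { [S → ; S . X], [X → . * Y S], [X → . Y x], [Y → . *], [Y → . ; *] }  — shift
  I18: { [S → ; S X .] }  — reduce

I16 contains complete items [Y → * .], [Y → ; * .] — reduce-reduce conflict.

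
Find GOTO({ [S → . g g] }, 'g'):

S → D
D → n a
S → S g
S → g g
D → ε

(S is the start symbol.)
{ [S → g . g] }

GOTO(I, 'g') = CLOSURE({ [A → αX.β] : [A → α.Xβ] ∈ I, X = 'g' })

Items with dot before 'g', with the dot advanced:
  [S → . g g] → [S → g . g]
Closure adds nothing (no advanced item has the dot before a non-terminal).

GOTO = { [S → g . g] }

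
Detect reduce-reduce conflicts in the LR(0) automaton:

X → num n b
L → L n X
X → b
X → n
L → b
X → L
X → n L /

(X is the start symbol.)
A reduce-reduce conflict occurs when an LR(0) state has two complete items [A → α .] and [B → β .] — both call for a reduction, and with no lookahead the parser cannot choose between them.

Augment with X' → X and build the canonical LR(0) collection (I0 = CLOSURE({[X' → . X]}), then GOTO on every symbol after a dot until no new states appear). It has 13 states:
  I0: { [L → . L n X], [L → . b], [X → . L], [X → . b], [X → . n L /], [X → . n], [X → . num n b], [X' → . X] }  — shift
  I1: { [L → L . n X], [X → L .] }  — shift, reduce
  I2: { [X' → X .] }  — accept
  I3: { [L → b .], [X → b .] }  — 2 reduces
  I4: { [L → . L n X], [L → . b], [X → n . L /], [X → n .] }  — shift, reduce
  I5: { [X → num . n b] }  — shift
  I6: { [X → num n . b] }  — shift
  I7: { [X → num n b .] }  — reduce
  I8: { [L → L . n X], [X → n L . /] }  — shift
  I9: { [L → b .] }  — reduce
  I10: { [X → n L / .] }  — reduce
  I11: { [L → . L n X], [L → . b], [L → L n . X], [X → . L], [X → . b], [X → . n L /], [X → . n], [X → . num n b] }  — shift
  I12: { [L → L n X .] }  — reduce

I3 contains complete items [L → b .], [X → b .] — reduce-reduce conflict.

Answer: Yes — I3: [L → b .] vs [X → b .]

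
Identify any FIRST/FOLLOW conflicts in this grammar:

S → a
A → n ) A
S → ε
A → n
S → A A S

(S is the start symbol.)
A FIRST/FOLLOW conflict occurs when a non-terminal N has a nullable alternative N → β (β ⇒* ε) and another alternative N → α with FIRST(α) ∩ FOLLOW(N) ≠ ∅: on such a lookahead the parser cannot decide between expanding α and letting N vanish via β.

Nullable non-terminals: S.
FIRST sets used below: FIRST(A) = { 'n' }

S: nullable alternative(s) S → ε; FOLLOW(S) = { $ }
  S → a: FIRST \ {ε} = { 'a' } — disjoint from FOLLOW(S)
  S → ε: FIRST \ {ε} = { } — this is the only nullable alternative, skip
  S → A A S: FIRST \ {ε} = { 'n' } — disjoint from FOLLOW(S)

A has no nullable alternative, so no FIRST/FOLLOW check is needed there.

No FIRST/FOLLOW conflicts found.

Answer: No FIRST/FOLLOW conflicts.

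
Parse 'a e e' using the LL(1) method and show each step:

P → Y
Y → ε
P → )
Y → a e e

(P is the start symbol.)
LL(1) parsing maintains a stack (initially the start symbol over $) and the input. At each step: if the stack top is a terminal, match it against the current input token; if it is a non-terminal N, replace it with the RHS of M[N, lookahead] (the unique production whose predict set contains the lookahead).

Stack is shown with the top on the left.

Stack    Input    Action
------------------------
P $      a e e $  output P → Y
Y $      a e e $  output Y → a e e
a e e $  a e e $  match 'a'
e e $    e e $    match 'e'
e $      e $      match 'e'
$        $        accept

The string is accepted.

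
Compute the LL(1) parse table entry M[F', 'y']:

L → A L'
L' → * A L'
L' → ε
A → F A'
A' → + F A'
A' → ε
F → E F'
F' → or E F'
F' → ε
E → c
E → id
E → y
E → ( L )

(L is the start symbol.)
To find M[F', 'y'], we find productions for F' where 'y' is in the predict set (PREDICT(N → α) = (FIRST(α) \ {ε}) ∪ (FOLLOW(N) if α ⇒* ε)).

Relevant sets:
  FOLLOW(F') = { $, ')', '*', '+' }

F' → or E F': PREDICT = { 'or' }
F' → ε: PREDICT = { $, ')', '*', '+' }

M[F', 'y'] is empty (no production applies)

Answer: Empty (error entry)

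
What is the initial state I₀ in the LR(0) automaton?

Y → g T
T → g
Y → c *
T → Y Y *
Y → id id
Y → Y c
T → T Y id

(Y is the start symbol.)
{ [Y → . Y c], [Y → . c *], [Y → . g T], [Y → . id id], [Y' → . Y] }

First, augment the grammar with Y' → Y
I₀ = CLOSURE({ [Y' → . Y] }):
  [Y' → . Y] has the dot before Y: add [Y → . g T], [Y → . c *], [Y → . id id], [Y → . Y c]
No further items can be added.

I₀ = { [Y → . Y c], [Y → . c *], [Y → . g T], [Y → . id id], [Y' → . Y] }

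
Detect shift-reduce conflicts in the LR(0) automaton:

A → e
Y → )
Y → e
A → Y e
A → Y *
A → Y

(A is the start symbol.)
Yes — I3: [A → Y .] vs [A → Y . *]

A shift-reduce conflict occurs when an LR(0) state has both:
  - a complete (reduce) item [A → α .] (dot at the end), and
  - a shift item [B → β . c γ] (dot before a terminal).

Augment with A' → A and build the canonical LR(0) collection (I0 = CLOSURE({[A' → . A]}), then GOTO on every symbol after a dot until no new states appear). It has 7 states:
  I0: { [A → . Y *], [A → . Y e], [A → . Y], [A → . e], [A' → . A], [Y → . )], [Y → . e] }  — shift
  I1: { [Y → ) .] }  — reduce
  I2: { [A' → A .] }  — accept
  I3: { [A → Y . *], [A → Y . e], [A → Y .] }  — shift, reduce
  I4: { [A → e .], [Y → e .] }  — 2 reduces
  I5: { [A → Y * .] }  — reduce
  I6: { [A → Y e .] }  — reduce

I3 contains reduce item [A → Y .] and shift items [A → Y . *], [A → Y . e] — shift-reduce conflict.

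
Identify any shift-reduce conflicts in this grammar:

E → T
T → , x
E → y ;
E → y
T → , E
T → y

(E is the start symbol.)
Yes — I4: [E → y .] vs [E → y . ;]

Augment with E' → E and build the canonical LR(0) collection (I0 = CLOSURE({[E' → . E]}), then GOTO on every symbol after a dot until no new states appear). It has 8 states:
  I0: { [E → . T], [E → . y ;], [E → . y], [E' → . E], [T → . , E], [T → . , x], [T → . y] }  — shift
  I1: { [E → . T], [E → . y ;], [E → . y], [T → , . E], [T → , . x], [T → . , E], [T → . , x], [T → . y] }  — shift
  I2: { [E' → E .] }  — accept
  I3: { [E → T .] }  — reduce
  I4: { [E → y . ;], [E → y .], [T → y .] }  — shift, 2 reduces
  I5: { [E → y ; .] }  — reduce
  I6: { [T → , E .] }  — reduce
  I7: { [T → , x .] }  — reduce

I4 contains reduce items [E → y .], [T → y .] and shift item [E → y . ;] — shift-reduce conflict.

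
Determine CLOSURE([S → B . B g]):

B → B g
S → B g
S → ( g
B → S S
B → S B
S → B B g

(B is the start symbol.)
{ [B → . B g], [B → . S B], [B → . S S], [S → . ( g], [S → . B B g], [S → . B g], [S → B . B g] }

Start with: [S → B . B g]
  [S → B . B g] has the dot before B: add [B → . B g], [B → . S S], [B → . S B]
  [B → . S S] has the dot before S: add [S → . B g], [S → . ( g], [S → . B B g]
No further items can be added.

CLOSURE = { [B → . B g], [B → . S B], [B → . S S], [S → . ( g], [S → . B B g], [S → . B g], [S → B . B g] }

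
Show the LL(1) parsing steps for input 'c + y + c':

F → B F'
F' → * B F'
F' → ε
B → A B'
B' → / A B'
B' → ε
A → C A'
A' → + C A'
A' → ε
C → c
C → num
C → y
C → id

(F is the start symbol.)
Stack is shown with the top on the left.

Stack           Input        Action
-----------------------------------
F $             c + y + c $  output F → B F'
B F' $          c + y + c $  output B → A B'
A B' F' $       c + y + c $  output A → C A'
C A' B' F' $    c + y + c $  output C → c
c A' B' F' $    c + y + c $  match 'c'
A' B' F' $      + y + c $    output A' → + C A'
+ C A' B' F' $  + y + c $    match '+'
C A' B' F' $    y + c $      output C → y
y A' B' F' $    y + c $      match 'y'
A' B' F' $      + c $        output A' → + C A'
+ C A' B' F' $  + c $        match '+'
C A' B' F' $    c $          output C → c
c A' B' F' $    c $          match 'c'
A' B' F' $      $            output A' → ε
B' F' $         $            output B' → ε
F' $            $            output F' → ε
$               $            accept

The string is accepted.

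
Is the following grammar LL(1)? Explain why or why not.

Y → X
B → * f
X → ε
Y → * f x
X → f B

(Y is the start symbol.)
Yes, the grammar is LL(1).

Relevant sets:
  FIRST(X) = { 'f', ε }
  FOLLOW(Y) = { $ }
  FOLLOW(X) = { $ }

For Y:
  PREDICT(Y → X) = { $, 'f' }
  PREDICT(Y → '*' f x) = { '*' }
For X:
  PREDICT(X → ε) = { $ }
  PREDICT(X → f B) = { 'f' }
B has a single production, so nothing to check there.

All predict sets are disjoint. The grammar IS LL(1).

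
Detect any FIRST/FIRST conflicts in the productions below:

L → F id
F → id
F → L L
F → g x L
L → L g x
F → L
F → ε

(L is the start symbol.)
Yes. L → F id / L → L g x on { 'g', 'id' }; F → id / F → L L on { 'id' }; F → id / F → L on { 'id' }; F → L L / F → g x L on { 'g' }; F → L L / F → L on { 'g', 'id' }; F → g x L / F → L on { 'g' }

A FIRST/FIRST conflict occurs when two productions N → α and N → β for the same non-terminal have FIRST(α) ∩ FIRST(β) ≠ ∅ (with ε ∈ FIRST of a nullable right-hand side, so two nullable alternatives also conflict).

FIRST sets of the non-terminals at (or reachable through a nullable prefix from) the front of some alternative:
  FIRST(F) = { 'g', 'id', ε }
  FIRST(L) = { 'g', 'id' }

Productions for L:
  L → F id: FIRST = { 'g', 'id' }
  L → L g x: FIRST = { 'g', 'id' }
Productions for F:
  F → id: FIRST = { 'id' }
  F → L L: FIRST = { 'g', 'id' }
  F → g x L: FIRST = { 'g' }
  F → L: FIRST = { 'g', 'id' }
  F → ε: FIRST = { ε }

Conflict for L: L → F id and L → L g x
  Overlap: { 'g', 'id' }
Conflict for F: F → id and F → L L
  Overlap: { 'id' }
Conflict for F: F → id and F → L
  Overlap: { 'id' }
Conflict for F: F → L L and F → g x L
  Overlap: { 'g' }
Conflict for F: F → L L and F → L
  Overlap: { 'g', 'id' }
Conflict for F: F → g x L and F → L
  Overlap: { 'g' }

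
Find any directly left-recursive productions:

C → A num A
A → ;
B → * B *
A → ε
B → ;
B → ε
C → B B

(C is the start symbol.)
C → A num A: starts with A
A → ;: starts with ';'
B → * B *: starts with '*'
A → ε: starts with ε
B → ;: starts with ';'
B → ε: starts with ε
C → B B: starts with B

No direct left recursion found.

Answer: No direct left recursion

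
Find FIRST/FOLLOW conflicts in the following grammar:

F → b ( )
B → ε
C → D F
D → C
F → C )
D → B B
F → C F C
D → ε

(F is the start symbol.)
Yes. D → C with FOLLOW(D) on { 'b' }

Nullable non-terminals: B, D.
FIRST sets used below: FIRST(C) = { 'b' }, FIRST(B) = { ε }
B has a nullable alternative but only one production, so nothing to check.

D: nullable alternative(s) D → B B, D → ε; FOLLOW(D) = { 'b' }
  D → C: FIRST \ {ε} = { 'b' } — overlaps FOLLOW(D) on { 'b' }: CONFLICT
  D → B B: FIRST \ {ε} = { } — disjoint from FOLLOW(D)
  D → ε: FIRST \ {ε} = { } — disjoint from FOLLOW(D)

C, F have no nullable alternative, so no FIRST/FOLLOW check is needed there.

So the grammar has 1 FIRST/FOLLOW conflict (marked CONFLICT above).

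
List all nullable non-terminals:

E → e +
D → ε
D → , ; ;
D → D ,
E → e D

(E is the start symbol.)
{ 'D' }

A non-terminal is nullable if it can derive ε (the empty string): either it has an ε-production, or it has a production whose right-hand side consists entirely of nullable non-terminals.

ε-productions: D → ε
So D is immediately nullable.
No further non-terminal can be added: every production for the remaining non-terminals contains a terminal or a non-nullable non-terminal.
Nullable = { 'D' }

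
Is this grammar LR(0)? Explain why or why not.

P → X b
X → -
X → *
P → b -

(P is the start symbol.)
Yes, the grammar is LR(0)

A grammar is LR(0) if no state in the canonical LR(0) collection has:
  - both a shift item (dot before a terminal) and a complete item (shift-reduce conflict), or
  - two or more complete items (reduce-reduce conflict; the accept item [P' → P .] counts as a complete item here).

Augment with P' → P and build the canonical LR(0) collection (I0 = CLOSURE({[P' → . P]}), then GOTO on every symbol after a dot until no new states appear). It has 8 states:
  I0: { [P → . X b], [P → . b -], [P' → . P], [X → . *], [X → . -] }  — shift
  I1: { [X → * .] }  — reduce
  I2: { [X → - .] }  — reduce
  I3: { [P' → P .] }  — accept
  I4: { [P → X . b] }  — shift
  I5: { [P → b . -] }  — shift
  I6: { [P → b - .] }  — reduce
  I7: { [P → X b .] }  — reduce

Every state is either a pure shift/goto state or contains exactly one complete item and nothing to shift — no conflicts. The grammar is LR(0).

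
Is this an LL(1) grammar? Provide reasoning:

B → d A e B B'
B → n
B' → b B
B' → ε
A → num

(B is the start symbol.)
Relevant sets:
  FOLLOW(B') = { $, 'b' }

For B:
  PREDICT(B → d A e B B') = { 'd' }
  PREDICT(B → n) = { 'n' }
For B':
  PREDICT(B' → b B) = { 'b' }
  PREDICT(B' → ε) = { $, 'b' }
A has a single production, so nothing to check there.

Conflict found: Predict set conflict for B': { 'b' }
The grammar is NOT LL(1).

Answer: No. Predict set conflict for B': { 'b' }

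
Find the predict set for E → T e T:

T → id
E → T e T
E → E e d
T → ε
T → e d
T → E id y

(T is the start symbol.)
{ 'e', 'id' }

PREDICT(E → T e T) = (FIRST(RHS) \ {ε}) ∪ (FOLLOW(E) if ε ∈ FIRST(RHS), i.e. RHS ⇒* ε)
FIRST(T) = { 'e', 'id', ε }
FIRST(T e T) = { 'e', 'id' }
ε ∉ FIRST(T e T), so FOLLOW(E) is not added.
PREDICT(E → T e T) = { 'e', 'id' }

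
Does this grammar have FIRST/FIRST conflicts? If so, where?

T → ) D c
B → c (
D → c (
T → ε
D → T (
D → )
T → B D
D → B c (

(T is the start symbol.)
A FIRST/FIRST conflict occurs when two productions N → α and N → β for the same non-terminal have FIRST(α) ∩ FIRST(β) ≠ ∅ (with ε ∈ FIRST of a nullable right-hand side, so two nullable alternatives also conflict).

FIRST sets of the non-terminals at (or reachable through a nullable prefix from) the front of some alternative:
  FIRST(B) = { 'c' }
  FIRST(T) = { ')', 'c', ε }

Productions for T:
  T → ) D c: FIRST = { ')' }
  T → ε: FIRST = { ε }
  T → B D: FIRST = { 'c' }
Productions for D:
  D → c (: FIRST = { 'c' }
  D → T (: FIRST = { '(', ')', 'c' }
  D → ): FIRST = { ')' }
  D → B c (: FIRST = { 'c' }
B has only one production, so no FIRST/FIRST conflict is possible there.

Conflict for D: D → c ( and D → T (
  Overlap: { 'c' }
Conflict for D: D → c ( and D → B c (
  Overlap: { 'c' }
Conflict for D: D → T ( and D → )
  Overlap: { ')' }
Conflict for D: D → T ( and D → B c (
  Overlap: { 'c' }

Answer: Yes. D → c '(' / D → T '(' on { 'c' }; D → c '(' / D → B c '(' on { 'c' }; D → T '(' / D → ')' on { ')' }; D → T '(' / D → B c '(' on { 'c' }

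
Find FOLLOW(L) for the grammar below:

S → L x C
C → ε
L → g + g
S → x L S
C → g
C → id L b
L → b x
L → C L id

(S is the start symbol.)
In S → L x C: L is followed by x C, add FIRST(x C) \ {ε} = { 'x' }
In S → x L S: L is followed by S, add FIRST(S) \ {ε} = { 'b', 'g', 'id', 'x' }
In C → id L b: L is followed by b, add FIRST(b) \ {ε} = { 'b' }
In L → C L id: L is followed by id, add FIRST(id) \ {ε} = { 'id' }

Taking the union: FOLLOW(L) = { 'b', 'g', 'id', 'x' }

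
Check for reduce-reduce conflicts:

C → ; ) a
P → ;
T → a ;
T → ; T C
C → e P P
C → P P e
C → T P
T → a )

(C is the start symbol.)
A reduce-reduce conflict occurs when an LR(0) state has two complete items [A → α .] and [B → β .] — both call for a reduction, and with no lookahead the parser cannot choose between them.

Augment with C' → C and build the canonical LR(0) collection (I0 = CLOSURE({[C' → . C]}), then GOTO on every symbol after a dot until no new states appear). It has 20 states:
  I0: { [C → . ; ) a], [C → . P P e], [C → . T P], [C → . e P P], [C' → . C], [P → . ;], [T → . ; T C], [T → . a )], [T → . a ;] }  — shift
  I1: { [C → ; . ) a], [P → ; .], [T → . ; T C], [T → . a )], [T → . a ;], [T → ; . T C] }  — shift, reduce
  I2: { [C' → C .] }  — accept
  I3: { [C → P . P e], [P → . ;] }  — shift
  I4: { [C → T . P], [P → . ;] }  — shift
  I5: { [T → a . )], [T → a . ;] }  — shift
  I6: { [C → e . P P], [P → . ;] }  — shift
  I7: { [P → ; .] }  — reduce
  I8: { [C → e P . P], [P → . ;] }  — shift
  I9: { [C → e P P .] }  — reduce
  I10: { [T → a ) .] }  — reduce
  I11: { [T → a ; .] }  — reduce
  I12: { [C → T P .] }  — reduce
  I13: { [C → P P . e] }  — shift
  I14: { [C → P P e .] }  — reduce
  I15: { [C → ; ) . a] }  — shift
  I16: { [T → . ; T C], [T → . a )], [T → . a ;], [T → ; . T C] }  — shift
  I17: { [C → . ; ) a], [C → . P P e], [C → . T P], [C → . e P P], [P → . ;], [T → . ; T C], [T → . a )], [T → . a ;], [T → ; T . C] }  — shift
  I18: { [T → ; T C .] }  — reduce
  I19: { [C → ; ) a .] }  — reduce

No state contains more than one complete item.

Answer: No reduce-reduce conflicts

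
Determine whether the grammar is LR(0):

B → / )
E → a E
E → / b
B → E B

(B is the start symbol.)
Augment with B' → B and build the canonical LR(0) collection (I0 = CLOSURE({[B' → . B]}), then GOTO on every symbol after a dot until no new states appear). It has 10 states:
  I0: { [B → . / )], [B → . E B], [B' → . B], [E → . / b], [E → . a E] }  — shift
  I1: { [B → / . )], [E → / . b] }  — shift
  I2: { [B' → B .] }  — accept
  I3: { [B → . / )], [B → . E B], [B → E . B], [E → . / b], [E → . a E] }  — shift
  I4: { [E → . / b], [E → . a E], [E → a . E] }  — shift
  I5: { [E → / . b] }  — shift
  I6: { [E → a E .] }  — reduce
  I7: { [E → / b .] }  — reduce
  I8: { [B → E B .] }  — reduce
  I9: { [B → / ) .] }  — reduce

Every state is either a pure shift/goto state or contains exactly one complete item and nothing to shift — no conflicts. The grammar is LR(0).

Answer: Yes, the grammar is LR(0)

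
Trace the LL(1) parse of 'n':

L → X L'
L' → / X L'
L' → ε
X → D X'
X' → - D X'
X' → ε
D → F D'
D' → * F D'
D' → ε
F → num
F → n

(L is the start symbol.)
Stack is shown with the top on the left.

Stack         Input  Action
---------------------------
L $           n $    output L → X L'
X L' $        n $    output X → D X'
D X' L' $     n $    output D → F D'
F D' X' L' $  n $    output F → n
n D' X' L' $  n $    match 'n'
D' X' L' $    $      output D' → ε
X' L' $       $      output X' → ε
L' $          $      output L' → ε
$             $      accept

The string is accepted.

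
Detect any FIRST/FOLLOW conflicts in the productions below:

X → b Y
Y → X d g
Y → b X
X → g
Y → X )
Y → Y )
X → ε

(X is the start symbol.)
Nullable non-terminals: X.

X: nullable alternative(s) X → ε; FOLLOW(X) = { $, ')', 'd' }
  X → b Y: FIRST \ {ε} = { 'b' } — disjoint from FOLLOW(X)
  X → g: FIRST \ {ε} = { 'g' } — disjoint from FOLLOW(X)
  X → ε: FIRST \ {ε} = { } — this is the only nullable alternative, skip

Y has no nullable alternative, so no FIRST/FOLLOW check is needed there.

No FIRST/FOLLOW conflicts found.

Answer: No FIRST/FOLLOW conflicts.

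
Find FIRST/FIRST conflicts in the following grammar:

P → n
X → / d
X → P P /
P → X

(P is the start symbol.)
Yes. P → n / P → X on { 'n' }; X → '/' d / X → P P '/' on { '/' }

FIRST sets of the non-terminals at (or reachable through a nullable prefix from) the front of some alternative:
  FIRST(X) = { '/', 'n' }
  FIRST(P) = { '/', 'n' }

Productions for P:
  P → n: FIRST = { 'n' }
  P → X: FIRST = { '/', 'n' }
Productions for X:
  X → / d: FIRST = { '/' }
  X → P P /: FIRST = { '/', 'n' }

Conflict for P: P → n and P → X
  Overlap: { 'n' }
Conflict for X: X → / d and X → P P /
  Overlap: { '/' }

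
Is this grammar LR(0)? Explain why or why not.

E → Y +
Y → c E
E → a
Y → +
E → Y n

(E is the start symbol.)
Yes, the grammar is LR(0)

A grammar is LR(0) if no state in the canonical LR(0) collection has:
  - both a shift item (dot before a terminal) and a complete item (shift-reduce conflict), or
  - two or more complete items (reduce-reduce conflict; the accept item [E' → E .] counts as a complete item here).

Augment with E' → E and build the canonical LR(0) collection (I0 = CLOSURE({[E' → . E]}), then GOTO on every symbol after a dot until no new states appear). It has 9 states:
  I0: { [E → . Y +], [E → . Y n], [E → . a], [E' → . E], [Y → . +], [Y → . c E] }  — shift
  I1: { [Y → + .] }  — reduce
  I2: { [E' → E .] }  — accept
  I3: { [E → Y . +], [E → Y . n] }  — shift
  I4: { [E → a .] }  — reduce
  I5: { [E → . Y +], [E → . Y n], [E → . a], [Y → . +], [Y → . c E], [Y → c . E] }  — shift
  I6: { [Y → c E .] }  — reduce
  I7: { [E → Y + .] }  — reduce
  I8: { [E → Y n .] }  — reduce

Every state is either a pure shift/goto state or contains exactly one complete item and nothing to shift — no conflicts. The grammar is LR(0).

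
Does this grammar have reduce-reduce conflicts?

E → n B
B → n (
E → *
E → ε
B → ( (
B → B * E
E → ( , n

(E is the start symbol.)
Augment with E' → E and build the canonical LR(0) collection (I0 = CLOSURE({[E' → . E]}), then GOTO on every symbol after a dot until no new states appear). It has 14 states:
  I0: { [E → . ( , n], [E → . *], [E → . n B], [E → .], [E' → . E] }  — shift, reduce
  I1: { [E → ( . , n] }  — shift
  I2: { [E → * .] }  — reduce
  I3: { [E' → E .] }  — accept
  I4: { [B → . ( (], [B → . B * E], [B → . n (], [E → n . B] }  — shift
  I5: { [B → ( . (] }  — shift
  I6: { [B → B . * E], [E → n B .] }  — shift, reduce
  I7: { [B → n . (] }  — shift
  I8: { [B → n ( .] }  — reduce
  I9: { [B → B * . E], [E → . ( , n], [E → . *], [E → . n B], [E → .] }  — shift, reduce
  I10: { [B → B * E .] }  — reduce
  I11: { [B → ( ( .] }  — reduce
  I12: { [E → ( , . n] }  — shift
  I13: { [E → ( , n .] }  — reduce

No state contains more than one complete item.

Answer: No reduce-reduce conflicts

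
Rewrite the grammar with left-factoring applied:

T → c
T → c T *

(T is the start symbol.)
Left-factoring transforms A → αβ₁ | αβ₂ into A → αA' and A' → β₁ | β₂
(α is the longest common prefix among the alternatives). Repeat until
no nonterminal has two alternatives with a common prefix.

Round 1: T has alternatives sharing prefix 'c'. Introduce T': T → c T'
  Add: T' → ε
  Add: T' → T *

No remaining common prefixes — done.

Resulting grammar:
T → c T'
T' → ε
T' → T *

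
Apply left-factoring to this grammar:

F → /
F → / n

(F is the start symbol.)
F → / F'
F' → ε
F' → n

Left-factoring transforms A → αβ₁ | αβ₂ into A → αA' and A' → β₁ | β₂
(α is the longest common prefix among the alternatives). Repeat until
no nonterminal has two alternatives with a common prefix.

Round 1: F has alternatives sharing prefix '/'. Introduce F': F → / F'
  Add: F' → ε
  Add: F' → n

No remaining common prefixes — done.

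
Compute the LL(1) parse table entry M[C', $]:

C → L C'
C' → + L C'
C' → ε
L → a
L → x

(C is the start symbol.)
C' → ε

To find M[C', $], we find productions for C' where $ is in the predict set (PREDICT(N → α) = (FIRST(α) \ {ε}) ∪ (FOLLOW(N) if α ⇒* ε)).

Relevant sets:
  FOLLOW(C') = { $ }

C' → + L C': PREDICT = { '+' }
C' → ε: PREDICT = { $ }
  $ is in predict set, so this production goes in M[C', $]

M[C', $] = C' → ε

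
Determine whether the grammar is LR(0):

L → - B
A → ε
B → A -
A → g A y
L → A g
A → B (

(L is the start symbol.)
Augment with L' → L and build the canonical LR(0) collection (I0 = CLOSURE({[L' → . L]}), then GOTO on every symbol after a dot until no new states appear). It has 13 states:
  I0: { [A → . B (], [A → . g A y], [A → .], [B → . A -], [L → . - B], [L → . A g], [L' → . L] }  — shift, reduce
  I1: { [A → . B (], [A → . g A y], [A → .], [B → . A -], [L → - . B] }  — shift, reduce
  I2: { [B → A . -], [L → A . g] }  — shift
  I3: { [A → B . (] }  — shift
  I4: { [L' → L .] }  — accept
  I5: { [A → . B (], [A → . g A y], [A → .], [A → g . A y], [B → . A -] }  — shift, reduce
  I6: { [A → g A . y], [B → A . -] }  — shift
  I7: { [B → A - .] }  — reduce
  I8: { [A → g A y .] }  — reduce
  I9: { [A → B ( .] }  — reduce
  I10: { [L → A g .] }  — reduce
  I11: { [B → A . -] }  — shift
  I12: { [A → B . (], [L → - B .] }  — shift, reduce

Conflict in state I0:
  Shift-reduce conflict between [A → .] and [A → . g A y]
So the grammar is NOT LR(0).

Answer: No. Shift-reduce conflict between [A → .] and [A → . g A y]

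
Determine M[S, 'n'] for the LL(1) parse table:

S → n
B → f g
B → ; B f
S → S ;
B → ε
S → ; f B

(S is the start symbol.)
S → n, S → S ;

To find M[S, 'n'], we find productions for S where 'n' is in the predict set (PREDICT(N → α) = (FIRST(α) \ {ε}) ∪ (FOLLOW(N) if α ⇒* ε)).

Relevant sets:
  FIRST(S) = { ';', 'n' }

S → n: PREDICT = { 'n' }
  'n' is in predict set, so this production goes in M[S, 'n']
S → S ;: PREDICT = { ';', 'n' }
  'n' is in predict set, so this production goes in M[S, 'n']
S → ; f B: PREDICT = { ';' }

M[S, 'n'] = S → n, S → S ;  (a multiply-defined cell — the grammar is not LL(1))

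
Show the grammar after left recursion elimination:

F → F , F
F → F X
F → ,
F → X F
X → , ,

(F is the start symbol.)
F is directly left-recursive. The standard transformation for
  A → A α₁ | ... | A α_m | β₁ | ... | β_n
is
  A  → β₁ A' | ... | β_n A'
  A' → α₁ A' | ... | α_m A' | ε

F → , becomes F → , F'
F → X F becomes F → X F F'
F → F , F becomes F' → , F F'
F → F X becomes F' → X F'
Add F' → ε

Productions for other non-terminals are unchanged:
  X → , ,

Resulting grammar:
F → , F'
F → X F F'
F' → , F F'
F' → X F'
F' → ε
X → , ,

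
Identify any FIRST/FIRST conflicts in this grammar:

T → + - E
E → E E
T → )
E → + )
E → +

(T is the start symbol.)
Yes. E → E E / E → '+' ')' on { '+' }; E → E E / E → '+' on { '+' }; E → '+' ')' / E → '+' on { '+' }

A FIRST/FIRST conflict occurs when two productions N → α and N → β for the same non-terminal have FIRST(α) ∩ FIRST(β) ≠ ∅ (with ε ∈ FIRST of a nullable right-hand side, so two nullable alternatives also conflict).

FIRST sets of the non-terminals at (or reachable through a nullable prefix from) the front of some alternative:
  FIRST(E) = { '+' }

Productions for T:
  T → + - E: FIRST = { '+' }
  T → ): FIRST = { ')' }
Productions for E:
  E → E E: FIRST = { '+' }
  E → + ): FIRST = { '+' }
  E → +: FIRST = { '+' }

Conflict for E: E → E E and E → + )
  Overlap: { '+' }
Conflict for E: E → E E and E → +
  Overlap: { '+' }
Conflict for E: E → + ) and E → +
  Overlap: { '+' }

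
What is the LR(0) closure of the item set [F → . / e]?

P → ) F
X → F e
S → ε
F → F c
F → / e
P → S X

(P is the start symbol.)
{ [F → . / e] }

To compute CLOSURE, for each item [A → α.Bβ] where B is a non-terminal, add [B → .γ] for all productions B → γ; repeat for the newly added items until nothing changes.

Start with: [F → . / e]
The dot precedes the terminal '/', so nothing is added.

CLOSURE = { [F → . / e] }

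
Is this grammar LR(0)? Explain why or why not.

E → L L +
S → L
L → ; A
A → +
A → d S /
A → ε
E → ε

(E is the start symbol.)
A grammar is LR(0) if no state in the canonical LR(0) collection has:
  - both a shift item (dot before a terminal) and a complete item (shift-reduce conflict), or
  - two or more complete items (reduce-reduce conflict; the accept item [E' → E .] counts as a complete item here).

Augment with E' → E and build the canonical LR(0) collection (I0 = CLOSURE({[E' → . E]}), then GOTO on every symbol after a dot until no new states appear). It has 12 states:
  I0: { [E → . L L +], [E → .], [E' → . E], [L → . ; A] }  — shift, reduce
  I1: { [A → . +], [A → . d S /], [A → .], [L → ; . A] }  — shift, reduce
  I2: { [E' → E .] }  — accept
  I3: { [E → L . L +], [L → . ; A] }  — shift
  I4: { [E → L L . +] }  — shift
  I5: { [E → L L + .] }  — reduce
  I6: { [A → + .] }  — reduce
  I7: { [L → ; A .] }  — reduce
  I8: { [A → d . S /], [L → . ; A], [S → . L] }  — shift
  I9: { [S → L .] }  — reduce
  I10: { [A → d S . /] }  — shift
  I11: { [A → d S / .] }  — reduce

Conflict in state I0:
  Shift-reduce conflict between [E → .] and [L → . ; A]
So the grammar is NOT LR(0).

Answer: No. Shift-reduce conflict between [E → .] and [L → . ; A]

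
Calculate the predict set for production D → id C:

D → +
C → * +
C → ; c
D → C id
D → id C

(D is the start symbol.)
{ 'id' }

PREDICT(D → id C) = (FIRST(RHS) \ {ε}) ∪ (FOLLOW(D) if ε ∈ FIRST(RHS), i.e. RHS ⇒* ε)
FIRST(id C) = { 'id' }
ε ∉ FIRST(id C), so FOLLOW(D) is not added.
PREDICT(D → id C) = { 'id' }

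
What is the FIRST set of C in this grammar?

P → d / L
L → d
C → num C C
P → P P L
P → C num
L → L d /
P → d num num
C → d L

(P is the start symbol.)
From C → num C C:
  - num is a terminal: add 'num' and stop
From C → d L:
  - d is a terminal: add 'd' and stop

Collecting: FIRST(C) = { 'd', 'num' }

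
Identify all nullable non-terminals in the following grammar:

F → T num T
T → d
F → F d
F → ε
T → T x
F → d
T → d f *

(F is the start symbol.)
{ 'F' }

A non-terminal is nullable if it can derive ε (the empty string): either it has an ε-production, or it has a production whose right-hand side consists entirely of nullable non-terminals.

ε-productions: F → ε
So F is immediately nullable.
No further non-terminal can be added: every production for the remaining non-terminals contains a terminal or a non-nullable non-terminal.
Nullable = { 'F' }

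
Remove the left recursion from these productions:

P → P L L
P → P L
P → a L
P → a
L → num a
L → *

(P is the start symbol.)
P is directly left-recursive. The standard transformation for
  A → A α₁ | ... | A α_m | β₁ | ... | β_n
is
  A  → β₁ A' | ... | β_n A'
  A' → α₁ A' | ... | α_m A' | ε

P → a L becomes P → a L P'
P → a becomes P → a P'
P → P L L becomes P' → L L P'
P → P L becomes P' → L P'
Add P' → ε

Productions for other non-terminals are unchanged:
  L → num a
  L → *

Resulting grammar:
P → a L P'
P → a P'
P' → L L P'
P' → L P'
P' → ε
L → num a
L → *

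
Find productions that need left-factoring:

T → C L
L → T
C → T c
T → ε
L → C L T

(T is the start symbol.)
No, left-factoring is not needed

Left-factoring is needed when two productions for the same non-terminal
share a common prefix on the right-hand side.

Productions for T:
  T → C L
  T → ε
Productions for L:
  L → T
  L → C L T

No common prefixes found.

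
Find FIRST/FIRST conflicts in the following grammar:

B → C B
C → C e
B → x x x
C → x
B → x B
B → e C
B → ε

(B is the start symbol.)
FIRST sets of the non-terminals at (or reachable through a nullable prefix from) the front of some alternative:
  FIRST(C) = { 'x' }

Productions for B:
  B → C B: FIRST = { 'x' }
  B → x x x: FIRST = { 'x' }
  B → x B: FIRST = { 'x' }
  B → e C: FIRST = { 'e' }
  B → ε: FIRST = { ε }
Productions for C:
  C → C e: FIRST = { 'x' }
  C → x: FIRST = { 'x' }

Conflict for B: B → C B and B → x x x
  Overlap: { 'x' }
Conflict for B: B → C B and B → x B
  Overlap: { 'x' }
Conflict for B: B → x x x and B → x B
  Overlap: { 'x' }
Conflict for C: C → C e and C → x
  Overlap: { 'x' }

Answer: Yes. B → C B / B → x x x on { 'x' }; B → C B / B → x B on { 'x' }; B → x x x / B → x B on { 'x' }; C → C e / C → x on { 'x' }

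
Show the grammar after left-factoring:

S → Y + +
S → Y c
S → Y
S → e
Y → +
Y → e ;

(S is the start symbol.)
Left-factoring transforms A → αβ₁ | αβ₂ into A → αA' and A' → β₁ | β₂
(α is the longest common prefix among the alternatives). Repeat until
no nonterminal has two alternatives with a common prefix.

Round 1: S has alternatives sharing prefix 'Y'. Introduce S': S → Y S'
  Add: S' → + +
  Add: S' → c
  Add: S' → ε

No remaining common prefixes — done.

Resulting grammar:
S → Y S'
S' → + +
S' → c
S' → ε
S → e
Y → +
Y → e ;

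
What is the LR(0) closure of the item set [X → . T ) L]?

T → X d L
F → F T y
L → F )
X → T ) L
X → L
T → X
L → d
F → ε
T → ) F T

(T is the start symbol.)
{ [F → . F T y], [F → .], [L → . F )], [L → . d], [T → . ) F T], [T → . X d L], [T → . X], [X → . L], [X → . T ) L] }

To compute CLOSURE, for each item [A → α.Bβ] where B is a non-terminal, add [B → .γ] for all productions B → γ; repeat for the newly added items until nothing changes.

Start with: [X → . T ) L]
  [X → . T ) L] has the dot before T: add [T → . X d L], [T → . X], [T → . ) F T]
  [T → . X d L] has the dot before X: add [X → . L]
  [X → . L] has the dot before L: add [L → . F )], [L → . d]
  [L → . F )] has the dot before F: add [F → . F T y], [F → .]
No further items can be added.

CLOSURE = { [F → . F T y], [F → .], [L → . F )], [L → . d], [T → . ) F T], [T → . X d L], [T → . X], [X → . L], [X → . T ) L] }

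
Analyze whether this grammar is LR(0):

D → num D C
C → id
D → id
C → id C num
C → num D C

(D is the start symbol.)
A grammar is LR(0) if no state in the canonical LR(0) collection has:
  - both a shift item (dot before a terminal) and a complete item (shift-reduce conflict), or
  - two or more complete items (reduce-reduce conflict; the accept item [D' → D .] counts as a complete item here).

Augment with D' → D and build the canonical LR(0) collection (I0 = CLOSURE({[D' → . D]}), then GOTO on every symbol after a dot until no new states appear). It has 12 states:
  I0: { [D → . id], [D → . num D C], [D' → . D] }  — shift
  I1: { [D' → D .] }  — accept
  I2: { [D → id .] }  — reduce
  I3: { [D → . id], [D → . num D C], [D → num . D C] }  — shift
  I4: { [C → . id C num], [C → . id], [C → . num D C], [D → num D . C] }  — shift
  I5: { [D → num D C .] }  — reduce
  I6: { [C → . id C num], [C → . id], [C → . num D C], [C → id . C num], [C → id .] }  — shift, reduce
  I7: { [C → num . D C], [D → . id], [D → . num D C] }  — shift
  I8: { [C → . id C num], [C → . id], [C → . num D C], [C → num D . C] }  — shift
  I9: { [C → num D C .] }  — reduce
  I10: { [C → id C . num] }  — shift
  I11: { [C → id C num .] }  — reduce

Conflict in state I6:
  Shift-reduce conflict between [C → id .] and [C → . id]
So the grammar is NOT LR(0).

Answer: No. Shift-reduce conflict between [C → id .] and [C → . id]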